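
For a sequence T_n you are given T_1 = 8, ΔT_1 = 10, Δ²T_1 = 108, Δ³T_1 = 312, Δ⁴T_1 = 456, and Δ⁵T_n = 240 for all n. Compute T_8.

34266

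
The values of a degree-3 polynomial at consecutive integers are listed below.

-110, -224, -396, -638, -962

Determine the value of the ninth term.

-3318

D1: -114, -172, -242, -324
D2: -58, -70, -82
D3: -12, -12
Third differences constant at -12.
-82 − 12 = -94;  -324 − 94 = -418;  -962 − 418 = -1380
-94 − 12 = -106;  -418 − 106 = -524;  -1380 − 524 = -1904
-106 − 12 = -118;  -524 − 118 = -642;  -1904 − 642 = -2546
-118 − 12 = -130;  -642 − 130 = -772;  -2546 − 772 = -3318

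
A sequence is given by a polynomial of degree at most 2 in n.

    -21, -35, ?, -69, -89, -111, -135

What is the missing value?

Using the last 4 terms:
D1: -20  -22  -24
D2: -2  -2
Constant second difference = -2.
Extend backward: -20 + 2 = -18;  -69 + 18 = -51

-51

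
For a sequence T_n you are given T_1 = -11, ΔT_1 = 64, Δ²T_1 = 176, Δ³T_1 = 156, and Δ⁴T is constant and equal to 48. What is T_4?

865

Build the table forward from the leading diagonal:
Δ⁴: 48, 48, 48, 48
Δ³: 156, 204, 252, 300
Δ²: 176, 332, 536, 788
Δ: 64, 240, 572, 1108
T: -11, 53, 293, 865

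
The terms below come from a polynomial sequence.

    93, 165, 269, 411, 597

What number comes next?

72  104  142  186
32  38  44
6  6
The third differences are constant (6).
44 + 6 = 50;  186 + 50 = 236;  597 + 236 = 833

833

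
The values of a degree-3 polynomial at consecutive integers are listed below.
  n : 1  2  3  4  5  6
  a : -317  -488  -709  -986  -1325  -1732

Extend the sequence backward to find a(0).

First differences: -171, -221, -277, -339, -407
Second differences: -50, -56, -62, -68
Third differences: -6, -6, -6
The third differences are constant at -6.
Work back: -50 + 6 = -44;  -171 + 44 = -127;  -317 + 127 = -190

-190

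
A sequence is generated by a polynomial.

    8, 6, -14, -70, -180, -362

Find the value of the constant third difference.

First differences: -2, -20, -56, -110, -182
Second differences: -18, -36, -54, -72
Third differences: -18, -18, -18

-18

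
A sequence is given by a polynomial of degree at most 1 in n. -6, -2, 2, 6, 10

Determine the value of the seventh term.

4, 4, 4, 4
First differences constant at 4.
10 + 4 = 14
14 + 4 = 18

18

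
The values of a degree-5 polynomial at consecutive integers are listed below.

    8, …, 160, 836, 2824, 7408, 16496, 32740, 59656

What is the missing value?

16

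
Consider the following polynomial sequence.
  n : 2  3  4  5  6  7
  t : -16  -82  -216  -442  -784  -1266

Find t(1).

D1: -66, -134, -226, -342, -482
D2: -68, -92, -116, -140
D3: -24, -24, -24
The third differences are constant at -24.
Work back: -68 + 24 = -44;  -66 + 44 = -22;  -16 + 22 = 6

6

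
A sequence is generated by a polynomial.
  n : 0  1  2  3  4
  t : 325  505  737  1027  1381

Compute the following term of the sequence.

First differences: 180 , 232 , 290 , 354
Second differences: 52 , 58 , 64
Third differences: 6 , 6
Third differences constant at 6.
64 + 6 = 70;  354 + 70 = 424;  1381 + 424 = 1805

1805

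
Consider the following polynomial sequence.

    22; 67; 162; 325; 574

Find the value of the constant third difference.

Δ: 45, 95, 163, 249
Δ²: 50, 68, 86
Δ³: 18, 18

18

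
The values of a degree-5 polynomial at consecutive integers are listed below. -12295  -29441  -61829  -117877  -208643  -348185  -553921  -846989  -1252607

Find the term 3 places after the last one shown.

-3465701

-17146  -32388  -56048  -90766  -139542  -205736  -293068  -405618
-15242  -23660  -34718  -48776  -66194  -87332  -112550
-8418  -11058  -14058  -17418  -21138  -25218
-2640  -3000  -3360  -3720  -4080
-360  -360  -360  -360
Fifth differences constant at -360.
-4080 − 360 = -4440;  -25218 − 4440 = -29658;  -112550 − 29658 = -142208;  -405618 − 142208 = -547826;  -1252607 − 547826 = -1800433
-4440 − 360 = -4800;  -29658 − 4800 = -34458;  -142208 − 34458 = -176666;  -547826 − 176666 = -724492;  -1800433 − 724492 = -2524925
-4800 − 360 = -5160;  -34458 − 5160 = -39618;  -176666 − 39618 = -216284;  -724492 − 216284 = -940776;  -2524925 − 940776 = -3465701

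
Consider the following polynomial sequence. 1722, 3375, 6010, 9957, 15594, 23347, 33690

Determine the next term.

47145

Δ: 1653  2635  3947  5637  7753  10343
Δ²: 982  1312  1690  2116  2590
Δ³: 330  378  426  474
Δ⁴: 48  48  48
Constant fourth difference = 48, so extend:
474 + 48 = 522;  2590 + 522 = 3112;  10343 + 3112 = 13455;  33690 + 13455 = 47145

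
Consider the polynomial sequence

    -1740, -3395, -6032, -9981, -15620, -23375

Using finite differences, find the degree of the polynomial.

D1: -1655, -2637, -3949, -5639, -7755
D2: -982, -1312, -1690, -2116
D3: -330, -378, -426
D4: -48, -48
The fourth differences are constant, so the polynomial has degree 4.

4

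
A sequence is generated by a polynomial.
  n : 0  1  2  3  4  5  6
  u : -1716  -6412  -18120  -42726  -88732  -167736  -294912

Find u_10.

-1740856

Δ: -4696, -11708, -24606, -46006, -79004, -127176
Δ²: -7012, -12898, -21400, -32998, -48172
Δ³: -5886, -8502, -11598, -15174
Δ⁴: -2616, -3096, -3576
Δ⁵: -480, -480
Constant fifth difference = -480, so extend:
-3576 − 480 = -4056;  -15174 − 4056 = -19230;  -48172 − 19230 = -67402;  -127176 − 67402 = -194578;  -294912 − 194578 = -489490
-4056 − 480 = -4536;  -19230 − 4536 = -23766;  -67402 − 23766 = -91168;  -194578 − 91168 = -285746;  -489490 − 285746 = -775236
-4536 − 480 = -5016;  -23766 − 5016 = -28782;  -91168 − 28782 = -119950;  -285746 − 119950 = -405696;  -775236 − 405696 = -1180932
-5016 − 480 = -5496;  -28782 − 5496 = -34278;  -119950 − 34278 = -154228;  -405696 − 154228 = -559924;  -1180932 − 559924 = -1740856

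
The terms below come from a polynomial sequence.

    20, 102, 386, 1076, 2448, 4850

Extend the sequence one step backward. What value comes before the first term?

8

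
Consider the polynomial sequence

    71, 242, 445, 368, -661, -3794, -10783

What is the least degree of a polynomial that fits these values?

First differences: 171, 203, -77, -1029, -3133, -6989
Second differences: 32, -280, -952, -2104, -3856
Third differences: -312, -672, -1152, -1752
Fourth differences: -360, -480, -600
Fifth differences: -120, -120
The fifth differences are constant, so the polynomial has degree 5.

5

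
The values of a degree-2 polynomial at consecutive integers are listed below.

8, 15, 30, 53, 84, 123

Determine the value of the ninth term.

Δ: 7 , 15 , 23 , 31 , 39
Δ²: 8 , 8 , 8 , 8
Constant second difference = 8, so extend:
39 + 8 = 47;  123 + 47 = 170
47 + 8 = 55;  170 + 55 = 225
55 + 8 = 63;  225 + 63 = 288

288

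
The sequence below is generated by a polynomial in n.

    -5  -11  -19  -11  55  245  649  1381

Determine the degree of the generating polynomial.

-6, -8, 8, 66, 190, 404, 732
-2, 16, 58, 124, 214, 328
18, 42, 66, 90, 114
24, 24, 24, 24
The fourth differences are constant, so the polynomial has degree 4.

4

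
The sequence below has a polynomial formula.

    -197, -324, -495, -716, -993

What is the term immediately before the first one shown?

-127, -171, -221, -277
-44, -50, -56
-6, -6
The third differences are constant at -6.
Work back: -44 + 6 = -38;  -127 + 38 = -89;  -197 + 89 = -108

-108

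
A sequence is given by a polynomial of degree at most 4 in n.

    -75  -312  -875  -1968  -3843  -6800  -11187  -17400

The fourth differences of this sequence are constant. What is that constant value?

-48

D1: -237, -563, -1093, -1875, -2957, -4387, -6213
D2: -326, -530, -782, -1082, -1430, -1826
D3: -204, -252, -300, -348, -396
D4: -48, -48, -48, -48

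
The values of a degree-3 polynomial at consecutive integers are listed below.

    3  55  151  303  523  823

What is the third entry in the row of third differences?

First differences: 52, 96, 152, 220, 300
Second differences: 44, 56, 68, 80
Third differences: 12, 12, 12

12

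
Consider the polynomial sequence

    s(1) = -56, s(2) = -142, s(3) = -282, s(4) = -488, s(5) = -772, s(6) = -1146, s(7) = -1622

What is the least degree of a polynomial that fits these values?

Δ: -86, -140, -206, -284, -374, -476
Δ²: -54, -66, -78, -90, -102
Δ³: -12, -12, -12, -12
The third differences are constant, so the polynomial has degree 3.

3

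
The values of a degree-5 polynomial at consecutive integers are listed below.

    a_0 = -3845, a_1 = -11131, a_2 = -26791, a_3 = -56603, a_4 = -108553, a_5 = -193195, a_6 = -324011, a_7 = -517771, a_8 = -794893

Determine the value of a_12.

Δ: -7286  -15660  -29812  -51950  -84642  -130816  -193760  -277122
Δ²: -8374  -14152  -22138  -32692  -46174  -62944  -83362
Δ³: -5778  -7986  -10554  -13482  -16770  -20418
Δ⁴: -2208  -2568  -2928  -3288  -3648
Δ⁵: -360  -360  -360  -360
The fifth differences are constant (-360).
-3648 − 360 = -4008;  -20418 − 4008 = -24426;  -83362 − 24426 = -107788;  -277122 − 107788 = -384910;  -794893 − 384910 = -1179803
-4008 − 360 = -4368;  -24426 − 4368 = -28794;  -107788 − 28794 = -136582;  -384910 − 136582 = -521492;  -1179803 − 521492 = -1701295
-4368 − 360 = -4728;  -28794 − 4728 = -33522;  -136582 − 33522 = -170104;  -521492 − 170104 = -691596;  -1701295 − 691596 = -2392891
-4728 − 360 = -5088;  -33522 − 5088 = -38610;  -170104 − 38610 = -208714;  -691596 − 208714 = -900310;  -2392891 − 900310 = -3293201

-3293201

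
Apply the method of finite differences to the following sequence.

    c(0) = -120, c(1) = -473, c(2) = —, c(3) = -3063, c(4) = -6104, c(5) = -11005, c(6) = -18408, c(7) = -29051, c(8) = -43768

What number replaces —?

-1336

Using the last 6 terms:
D1: -3041  -4901  -7403  -10643  -14717
D2: -1860  -2502  -3240  -4074
D3: -642  -738  -834
D4: -96  -96
Constant fourth difference = -96.
Extend backward: -642 + 96 = -546;  -1860 + 546 = -1314;  -3041 + 1314 = -1727;  -3063 + 1727 = -1336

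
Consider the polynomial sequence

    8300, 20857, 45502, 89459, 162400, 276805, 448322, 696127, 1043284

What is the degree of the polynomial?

Δ: 12557, 24645, 43957, 72941, 114405, 171517, 247805, 347157
Δ²: 12088, 19312, 28984, 41464, 57112, 76288, 99352
Δ³: 7224, 9672, 12480, 15648, 19176, 23064
Δ⁴: 2448, 2808, 3168, 3528, 3888
Δ⁵: 360, 360, 360, 360
The fifth differences are constant, so the polynomial has degree 5.

5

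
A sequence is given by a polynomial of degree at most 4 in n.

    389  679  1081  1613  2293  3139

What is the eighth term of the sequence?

5401

D1: 290, 402, 532, 680, 846
D2: 112, 130, 148, 166
D3: 18, 18, 18
Third differences constant at 18.
166 + 18 = 184;  846 + 184 = 1030;  3139 + 1030 = 4169
184 + 18 = 202;  1030 + 202 = 1232;  4169 + 1232 = 5401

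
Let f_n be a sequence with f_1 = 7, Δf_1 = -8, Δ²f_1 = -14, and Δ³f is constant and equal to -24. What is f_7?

-731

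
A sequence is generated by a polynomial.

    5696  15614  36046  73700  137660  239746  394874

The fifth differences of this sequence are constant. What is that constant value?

360

D1: 9918, 20432, 37654, 63960, 102086, 155128
D2: 10514, 17222, 26306, 38126, 53042
D3: 6708, 9084, 11820, 14916
D4: 2376, 2736, 3096
D5: 360, 360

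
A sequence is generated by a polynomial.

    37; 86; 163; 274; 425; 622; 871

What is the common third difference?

Δ: 49, 77, 111, 151, 197, 249
Δ²: 28, 34, 40, 46, 52
Δ³: 6, 6, 6, 6

6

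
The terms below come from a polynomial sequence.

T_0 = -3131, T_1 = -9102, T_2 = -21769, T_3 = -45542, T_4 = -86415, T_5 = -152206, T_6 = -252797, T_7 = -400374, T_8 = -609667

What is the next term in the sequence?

-898190

D1: -5971 , -12667 , -23773 , -40873 , -65791 , -100591 , -147577 , -209293
D2: -6696 , -11106 , -17100 , -24918 , -34800 , -46986 , -61716
D3: -4410 , -5994 , -7818 , -9882 , -12186 , -14730
D4: -1584 , -1824 , -2064 , -2304 , -2544
D5: -240 , -240 , -240 , -240
Fifth differences constant at -240.
-2544 − 240 = -2784;  -14730 − 2784 = -17514;  -61716 − 17514 = -79230;  -209293 − 79230 = -288523;  -609667 − 288523 = -898190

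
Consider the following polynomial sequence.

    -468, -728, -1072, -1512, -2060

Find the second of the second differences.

Δ: -260, -344, -440, -548
Δ²: -84, -96, -108
Δ³: -12, -12

-96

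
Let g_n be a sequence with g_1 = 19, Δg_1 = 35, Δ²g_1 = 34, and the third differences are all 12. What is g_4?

238

Build the table forward from the leading diagonal:
Δ³: 12, 12, 12, 12
Δ²: 34, 46, 58, 70
Δ: 35, 69, 115, 173
g: 19, 54, 123, 238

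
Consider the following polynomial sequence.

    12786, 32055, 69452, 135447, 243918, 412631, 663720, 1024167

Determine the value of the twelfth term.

First differences: 19269  37397  65995  108471  168713  251089  360447
Second differences: 18128  28598  42476  60242  82376  109358
Third differences: 10470  13878  17766  22134  26982
Fourth differences: 3408  3888  4368  4848
Fifth differences: 480  480  480
Fifth differences constant at 480.
4848 + 480 = 5328;  26982 + 5328 = 32310;  109358 + 32310 = 141668;  360447 + 141668 = 502115;  1024167 + 502115 = 1526282
5328 + 480 = 5808;  32310 + 5808 = 38118;  141668 + 38118 = 179786;  502115 + 179786 = 681901;  1526282 + 681901 = 2208183
5808 + 480 = 6288;  38118 + 6288 = 44406;  179786 + 44406 = 224192;  681901 + 224192 = 906093;  2208183 + 906093 = 3114276
6288 + 480 = 6768;  44406 + 6768 = 51174;  224192 + 51174 = 275366;  906093 + 275366 = 1181459;  3114276 + 1181459 = 4295735

4295735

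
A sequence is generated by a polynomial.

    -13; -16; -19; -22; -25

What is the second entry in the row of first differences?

-3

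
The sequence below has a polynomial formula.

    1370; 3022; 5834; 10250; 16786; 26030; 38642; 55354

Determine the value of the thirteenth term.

231074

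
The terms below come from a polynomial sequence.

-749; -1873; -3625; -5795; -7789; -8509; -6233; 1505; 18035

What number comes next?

47671

D1: -1124  -1752  -2170  -1994  -720  2276  7738  16530
D2: -628  -418  176  1274  2996  5462  8792
D3: 210  594  1098  1722  2466  3330
D4: 384  504  624  744  864
D5: 120  120  120  120
The fifth differences are constant (120).
864 + 120 = 984;  3330 + 984 = 4314;  8792 + 4314 = 13106;  16530 + 13106 = 29636;  18035 + 29636 = 47671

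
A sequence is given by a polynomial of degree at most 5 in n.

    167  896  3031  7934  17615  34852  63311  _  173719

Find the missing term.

Using the first 7 terms:
First differences: 729  2135  4903  9681  17237  28459
Second differences: 1406  2768  4778  7556  11222
Third differences: 1362  2010  2778  3666
Fourth differences: 648  768  888
Fifth differences: 120  120
Constant fifth difference = 120.
Extend forward: 888 + 120 = 1008;  3666 + 1008 = 4674;  11222 + 4674 = 15896;  28459 + 15896 = 44355;  63311 + 44355 = 107666

107666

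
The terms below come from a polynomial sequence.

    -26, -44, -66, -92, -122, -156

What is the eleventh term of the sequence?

-386

D1: -18, -22, -26, -30, -34
D2: -4, -4, -4, -4
Second differences constant at -4.
-34 − 4 = -38;  -156 − 38 = -194
-38 − 4 = -42;  -194 − 42 = -236
-42 − 4 = -46;  -236 − 46 = -282
-46 − 4 = -50;  -282 − 50 = -332
-50 − 4 = -54;  -332 − 54 = -386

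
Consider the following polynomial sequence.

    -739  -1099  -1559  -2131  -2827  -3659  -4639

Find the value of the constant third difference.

-12

Δ: -360, -460, -572, -696, -832, -980
Δ²: -100, -112, -124, -136, -148
Δ³: -12, -12, -12, -12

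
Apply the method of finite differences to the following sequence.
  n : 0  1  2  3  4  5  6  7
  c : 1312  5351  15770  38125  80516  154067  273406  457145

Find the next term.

728360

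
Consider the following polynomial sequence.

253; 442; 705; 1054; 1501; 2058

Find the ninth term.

4509

First differences: 189  263  349  447  557
Second differences: 74  86  98  110
Third differences: 12  12  12
The third differences are constant (12).
110 + 12 = 122;  557 + 122 = 679;  2058 + 679 = 2737
122 + 12 = 134;  679 + 134 = 813;  2737 + 813 = 3550
134 + 12 = 146;  813 + 146 = 959;  3550 + 959 = 4509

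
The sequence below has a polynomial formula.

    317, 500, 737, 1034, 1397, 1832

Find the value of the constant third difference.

6

First differences: 183, 237, 297, 363, 435
Second differences: 54, 60, 66, 72
Third differences: 6, 6, 6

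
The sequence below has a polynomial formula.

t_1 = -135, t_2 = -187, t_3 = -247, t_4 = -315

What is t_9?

-775

Δ: -52  -60  -68
Δ²: -8  -8
Second differences constant at -8.
-68 − 8 = -76;  -315 − 76 = -391
-76 − 8 = -84;  -391 − 84 = -475
-84 − 8 = -92;  -475 − 92 = -567
-92 − 8 = -100;  -567 − 100 = -667
-100 − 8 = -108;  -667 − 108 = -775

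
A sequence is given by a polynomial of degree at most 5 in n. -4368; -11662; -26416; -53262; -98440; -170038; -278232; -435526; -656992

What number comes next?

-960510

First differences: -7294 , -14754 , -26846 , -45178 , -71598 , -108194 , -157294 , -221466
Second differences: -7460 , -12092 , -18332 , -26420 , -36596 , -49100 , -64172
Third differences: -4632 , -6240 , -8088 , -10176 , -12504 , -15072
Fourth differences: -1608 , -1848 , -2088 , -2328 , -2568
Fifth differences: -240 , -240 , -240 , -240
Constant fifth difference = -240, so extend:
-2568 − 240 = -2808;  -15072 − 2808 = -17880;  -64172 − 17880 = -82052;  -221466 − 82052 = -303518;  -656992 − 303518 = -960510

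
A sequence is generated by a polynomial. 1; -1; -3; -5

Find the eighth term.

-2, -2, -2
Constant first difference = -2, so extend:
-5 − 2 = -7
-7 − 2 = -9
-9 − 2 = -11
-11 − 2 = -13

-13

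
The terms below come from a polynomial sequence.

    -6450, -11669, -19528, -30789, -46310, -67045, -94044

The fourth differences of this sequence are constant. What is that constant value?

-96

First differences: -5219, -7859, -11261, -15521, -20735, -26999
Second differences: -2640, -3402, -4260, -5214, -6264
Third differences: -762, -858, -954, -1050
Fourth differences: -96, -96, -96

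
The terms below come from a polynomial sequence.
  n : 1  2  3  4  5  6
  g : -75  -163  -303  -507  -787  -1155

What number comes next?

-88, -140, -204, -280, -368
-52, -64, -76, -88
-12, -12, -12
Third differences constant at -12.
-88 − 12 = -100;  -368 − 100 = -468;  -1155 − 468 = -1623

-1623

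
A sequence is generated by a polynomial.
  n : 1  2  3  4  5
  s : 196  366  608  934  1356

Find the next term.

1886

Δ: 170, 242, 326, 422
Δ²: 72, 84, 96
Δ³: 12, 12
The third differences are constant (12).
96 + 12 = 108;  422 + 108 = 530;  1356 + 530 = 1886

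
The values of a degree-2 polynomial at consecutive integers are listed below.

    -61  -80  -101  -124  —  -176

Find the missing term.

-149

Using the first 4 terms:
-19, -21, -23
-2, -2
Constant second difference = -2.
Extend forward: -23 − 2 = -25;  -124 − 25 = -149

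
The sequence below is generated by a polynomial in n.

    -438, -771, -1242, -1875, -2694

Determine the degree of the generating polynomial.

D1: -333, -471, -633, -819
D2: -138, -162, -186
D3: -24, -24
The third differences are constant, so the polynomial has degree 3.

3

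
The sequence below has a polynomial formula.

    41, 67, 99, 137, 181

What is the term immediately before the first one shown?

Δ: 26  32  38  44
Δ²: 6  6  6
The second differences are constant at 6.
Work back: 26 − 6 = 20;  41 − 20 = 21

21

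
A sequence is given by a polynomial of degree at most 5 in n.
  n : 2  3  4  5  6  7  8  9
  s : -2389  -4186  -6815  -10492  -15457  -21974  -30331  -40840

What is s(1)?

-1232

D1: -1797  -2629  -3677  -4965  -6517  -8357  -10509
D2: -832  -1048  -1288  -1552  -1840  -2152
D3: -216  -240  -264  -288  -312
D4: -24  -24  -24  -24
The fourth differences are constant at -24.
Work back: -216 + 24 = -192;  -832 + 192 = -640;  -1797 + 640 = -1157;  -2389 + 1157 = -1232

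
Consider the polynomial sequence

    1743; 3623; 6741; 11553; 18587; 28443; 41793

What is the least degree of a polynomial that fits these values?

4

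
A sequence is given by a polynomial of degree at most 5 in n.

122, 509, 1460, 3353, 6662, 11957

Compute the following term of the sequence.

19904

387  951  1893  3309  5295
564  942  1416  1986
378  474  570
96  96
The fourth differences are constant (96).
570 + 96 = 666;  1986 + 666 = 2652;  5295 + 2652 = 7947;  11957 + 7947 = 19904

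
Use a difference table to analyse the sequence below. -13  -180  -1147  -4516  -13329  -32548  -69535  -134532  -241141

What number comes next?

-406804

First differences: -167, -967, -3369, -8813, -19219, -36987, -64997, -106609
Second differences: -800, -2402, -5444, -10406, -17768, -28010, -41612
Third differences: -1602, -3042, -4962, -7362, -10242, -13602
Fourth differences: -1440, -1920, -2400, -2880, -3360
Fifth differences: -480, -480, -480, -480
Constant fifth difference = -480, so extend:
-3360 − 480 = -3840;  -13602 − 3840 = -17442;  -41612 − 17442 = -59054;  -106609 − 59054 = -165663;  -241141 − 165663 = -406804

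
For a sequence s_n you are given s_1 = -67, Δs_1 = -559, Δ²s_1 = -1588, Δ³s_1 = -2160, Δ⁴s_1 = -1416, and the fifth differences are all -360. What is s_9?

-289243

Build the table forward from the leading diagonal:
Fifth differences: -360, -360, -360, -360, -360, -360, -360, -360, -360
Fourth differences: -1416, -1776, -2136, -2496, -2856, -3216, -3576, -3936, -4296
Third differences: -2160, -3576, -5352, -7488, -9984, -12840, -16056, -19632, -23568
Second differences: -1588, -3748, -7324, -12676, -20164, -30148, -42988, -59044, -78676
First differences: -559, -2147, -5895, -13219, -25895, -46059, -76207, -119195, -178239
s: -67, -626, -2773, -8668, -21887, -47782, -93841, -170048, -289243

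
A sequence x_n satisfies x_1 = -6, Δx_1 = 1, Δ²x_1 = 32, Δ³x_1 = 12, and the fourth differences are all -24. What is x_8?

253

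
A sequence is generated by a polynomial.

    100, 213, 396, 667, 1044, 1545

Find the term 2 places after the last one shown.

Δ: 113  183  271  377  501
Δ²: 70  88  106  124
Δ³: 18  18  18
The third differences are constant (18).
124 + 18 = 142;  501 + 142 = 643;  1545 + 643 = 2188
142 + 18 = 160;  643 + 160 = 803;  2188 + 803 = 2991

2991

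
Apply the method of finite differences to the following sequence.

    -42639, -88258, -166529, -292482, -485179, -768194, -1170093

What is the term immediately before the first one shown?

Δ: -45619  -78271  -125953  -192697  -283015  -401899
Δ²: -32652  -47682  -66744  -90318  -118884
Δ³: -15030  -19062  -23574  -28566
Δ⁴: -4032  -4512  -4992
Δ⁵: -480  -480
The fifth differences are constant at -480.
Work back: -4032 + 480 = -3552;  -15030 + 3552 = -11478;  -32652 + 11478 = -21174;  -45619 + 21174 = -24445;  -42639 + 24445 = -18194

-18194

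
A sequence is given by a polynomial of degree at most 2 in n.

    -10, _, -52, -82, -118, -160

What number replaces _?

-28

Using the last 4 terms:
Δ: -30, -36, -42
Δ²: -6, -6
Constant second difference = -6.
Extend backward: -30 + 6 = -24;  -52 + 24 = -28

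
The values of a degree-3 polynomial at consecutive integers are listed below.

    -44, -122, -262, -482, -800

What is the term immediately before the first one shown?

-78, -140, -220, -318
-62, -80, -98
-18, -18
The third differences are constant at -18.
Work back: -62 + 18 = -44;  -78 + 44 = -34;  -44 + 34 = -10

-10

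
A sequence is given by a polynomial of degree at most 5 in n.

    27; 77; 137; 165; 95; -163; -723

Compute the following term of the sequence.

-1723

Δ: 50, 60, 28, -70, -258, -560
Δ²: 10, -32, -98, -188, -302
Δ³: -42, -66, -90, -114
Δ⁴: -24, -24, -24
The fourth differences are constant (-24).
-114 − 24 = -138;  -302 − 138 = -440;  -560 − 440 = -1000;  -723 − 1000 = -1723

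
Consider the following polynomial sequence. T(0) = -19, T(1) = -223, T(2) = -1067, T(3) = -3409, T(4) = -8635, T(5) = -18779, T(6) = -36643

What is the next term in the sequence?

Δ: -204, -844, -2342, -5226, -10144, -17864
Δ²: -640, -1498, -2884, -4918, -7720
Δ³: -858, -1386, -2034, -2802
Δ⁴: -528, -648, -768
Δ⁵: -120, -120
Fifth differences constant at -120.
-768 − 120 = -888;  -2802 − 888 = -3690;  -7720 − 3690 = -11410;  -17864 − 11410 = -29274;  -36643 − 29274 = -65917

-65917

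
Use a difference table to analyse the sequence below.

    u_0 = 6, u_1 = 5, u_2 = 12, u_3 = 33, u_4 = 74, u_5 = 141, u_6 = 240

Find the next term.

377

Δ: -1, 7, 21, 41, 67, 99
Δ²: 8, 14, 20, 26, 32
Δ³: 6, 6, 6, 6
Third differences constant at 6.
32 + 6 = 38;  99 + 38 = 137;  240 + 137 = 377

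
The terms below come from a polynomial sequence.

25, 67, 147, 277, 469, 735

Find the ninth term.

2097

Δ: 42 , 80 , 130 , 192 , 266
Δ²: 38 , 50 , 62 , 74
Δ³: 12 , 12 , 12
Third differences constant at 12.
74 + 12 = 86;  266 + 86 = 352;  735 + 352 = 1087
86 + 12 = 98;  352 + 98 = 450;  1087 + 450 = 1537
98 + 12 = 110;  450 + 110 = 560;  1537 + 560 = 2097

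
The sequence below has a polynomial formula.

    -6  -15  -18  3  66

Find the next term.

189

First differences: -9, -3, 21, 63
Second differences: 6, 24, 42
Third differences: 18, 18
The third differences are constant (18).
42 + 18 = 60;  63 + 60 = 123;  66 + 123 = 189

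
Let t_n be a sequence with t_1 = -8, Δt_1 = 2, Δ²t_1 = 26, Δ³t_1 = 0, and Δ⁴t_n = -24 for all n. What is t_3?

22

Build the table forward from the leading diagonal:
Fourth differences: -24, -24, -24
Third differences: 0, -24, -48
Second differences: 26, 26, 2
First differences: 2, 28, 54
t: -8, -6, 22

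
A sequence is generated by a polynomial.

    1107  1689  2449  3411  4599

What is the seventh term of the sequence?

Δ: 582  760  962  1188
Δ²: 178  202  226
Δ³: 24  24
The third differences are constant (24).
226 + 24 = 250;  1188 + 250 = 1438;  4599 + 1438 = 6037
250 + 24 = 274;  1438 + 274 = 1712;  6037 + 1712 = 7749

7749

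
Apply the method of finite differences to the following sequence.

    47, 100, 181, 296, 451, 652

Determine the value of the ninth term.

1591

Δ: 53, 81, 115, 155, 201
Δ²: 28, 34, 40, 46
Δ³: 6, 6, 6
Constant third difference = 6, so extend:
46 + 6 = 52;  201 + 52 = 253;  652 + 253 = 905
52 + 6 = 58;  253 + 58 = 311;  905 + 311 = 1216
58 + 6 = 64;  311 + 64 = 375;  1216 + 375 = 1591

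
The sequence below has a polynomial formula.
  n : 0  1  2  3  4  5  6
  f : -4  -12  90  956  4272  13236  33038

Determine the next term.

D1: -8  102  866  3316  8964  19802
D2: 110  764  2450  5648  10838
D3: 654  1686  3198  5190
D4: 1032  1512  1992
D5: 480  480
Fifth differences constant at 480.
1992 + 480 = 2472;  5190 + 2472 = 7662;  10838 + 7662 = 18500;  19802 + 18500 = 38302;  33038 + 38302 = 71340

71340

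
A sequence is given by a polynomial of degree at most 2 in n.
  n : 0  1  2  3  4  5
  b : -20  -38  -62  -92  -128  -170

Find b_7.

Δ: -18, -24, -30, -36, -42
Δ²: -6, -6, -6, -6
Second differences constant at -6.
-42 − 6 = -48;  -170 − 48 = -218
-48 − 6 = -54;  -218 − 54 = -272

-272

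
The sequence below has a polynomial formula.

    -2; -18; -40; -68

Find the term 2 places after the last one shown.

-142

Δ: -16, -22, -28
Δ²: -6, -6
The second differences are constant (-6).
-28 − 6 = -34;  -68 − 34 = -102
-34 − 6 = -40;  -102 − 40 = -142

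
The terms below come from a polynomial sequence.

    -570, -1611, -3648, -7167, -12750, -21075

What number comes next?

Δ: -1041 , -2037 , -3519 , -5583 , -8325
Δ²: -996 , -1482 , -2064 , -2742
Δ³: -486 , -582 , -678
Δ⁴: -96 , -96
The fourth differences are constant (-96).
-678 − 96 = -774;  -2742 − 774 = -3516;  -8325 − 3516 = -11841;  -21075 − 11841 = -32916

-32916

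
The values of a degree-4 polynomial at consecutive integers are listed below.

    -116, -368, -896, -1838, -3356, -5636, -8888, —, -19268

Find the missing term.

-13346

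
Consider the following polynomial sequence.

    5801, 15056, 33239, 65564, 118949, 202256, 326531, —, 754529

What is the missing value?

505244

Using the first 7 terms:
Δ: 9255  18183  32325  53385  83307  124275
Δ²: 8928  14142  21060  29922  40968
Δ³: 5214  6918  8862  11046
Δ⁴: 1704  1944  2184
Δ⁵: 240  240
Constant fifth difference = 240.
Extend forward: 2184 + 240 = 2424;  11046 + 2424 = 13470;  40968 + 13470 = 54438;  124275 + 54438 = 178713;  326531 + 178713 = 505244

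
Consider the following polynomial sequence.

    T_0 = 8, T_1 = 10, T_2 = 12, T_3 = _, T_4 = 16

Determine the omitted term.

Using the first 3 terms:
2  2
Constant first difference = 2.
Extend forward: 12 + 2 = 14

14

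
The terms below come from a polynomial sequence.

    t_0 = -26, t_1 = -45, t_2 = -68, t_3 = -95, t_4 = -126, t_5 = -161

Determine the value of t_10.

-396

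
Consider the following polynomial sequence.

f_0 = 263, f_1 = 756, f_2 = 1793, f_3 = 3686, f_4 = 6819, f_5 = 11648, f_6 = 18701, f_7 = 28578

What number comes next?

41951

493 , 1037 , 1893 , 3133 , 4829 , 7053 , 9877
544 , 856 , 1240 , 1696 , 2224 , 2824
312 , 384 , 456 , 528 , 600
72 , 72 , 72 , 72
The fourth differences are constant (72).
600 + 72 = 672;  2824 + 672 = 3496;  9877 + 3496 = 13373;  28578 + 13373 = 41951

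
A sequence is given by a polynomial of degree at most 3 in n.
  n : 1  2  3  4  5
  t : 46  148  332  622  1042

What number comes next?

First differences: 102, 184, 290, 420
Second differences: 82, 106, 130
Third differences: 24, 24
Third differences constant at 24.
130 + 24 = 154;  420 + 154 = 574;  1042 + 574 = 1616

1616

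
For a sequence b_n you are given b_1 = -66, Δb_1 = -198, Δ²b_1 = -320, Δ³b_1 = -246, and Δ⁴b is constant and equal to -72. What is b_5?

Build the table forward from the leading diagonal:
Fourth differences: -72, -72, -72, -72, -72
Third differences: -246, -318, -390, -462, -534
Second differences: -320, -566, -884, -1274, -1736
First differences: -198, -518, -1084, -1968, -3242
b: -66, -264, -782, -1866, -3834

-3834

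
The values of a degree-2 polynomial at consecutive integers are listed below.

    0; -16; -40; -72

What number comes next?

-112

Δ: -16 , -24 , -32
Δ²: -8 , -8
Constant second difference = -8, so extend:
-32 − 8 = -40;  -72 − 40 = -112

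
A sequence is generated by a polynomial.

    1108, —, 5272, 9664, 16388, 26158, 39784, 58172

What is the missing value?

2594

Using the last 6 terms:
Δ: 4392  6724  9770  13626  18388
Δ²: 2332  3046  3856  4762
Δ³: 714  810  906
Δ⁴: 96  96
Constant fourth difference = 96.
Extend backward: 714 − 96 = 618;  2332 − 618 = 1714;  4392 − 1714 = 2678;  5272 − 2678 = 2594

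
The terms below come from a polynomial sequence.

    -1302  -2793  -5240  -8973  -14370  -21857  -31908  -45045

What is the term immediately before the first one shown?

-485

-1491, -2447, -3733, -5397, -7487, -10051, -13137
-956, -1286, -1664, -2090, -2564, -3086
-330, -378, -426, -474, -522
-48, -48, -48, -48
The fourth differences are constant at -48.
Work back: -330 + 48 = -282;  -956 + 282 = -674;  -1491 + 674 = -817;  -1302 + 817 = -485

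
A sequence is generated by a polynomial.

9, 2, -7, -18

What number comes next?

-7 , -9 , -11
-2 , -2
Constant second difference = -2, so extend:
-11 − 2 = -13;  -18 − 13 = -31

-31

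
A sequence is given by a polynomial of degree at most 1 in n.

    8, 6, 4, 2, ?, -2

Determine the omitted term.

Using the first 4 terms:
First differences: -2, -2, -2
Constant first difference = -2.
Extend forward: 2 − 2 = 0

0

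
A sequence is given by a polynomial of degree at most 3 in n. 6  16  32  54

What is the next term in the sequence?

82

First differences: 10  16  22
Second differences: 6  6
The second differences are constant (6).
22 + 6 = 28;  54 + 28 = 82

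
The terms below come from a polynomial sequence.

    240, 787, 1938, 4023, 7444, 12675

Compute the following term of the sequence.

First differences: 547 , 1151 , 2085 , 3421 , 5231
Second differences: 604 , 934 , 1336 , 1810
Third differences: 330 , 402 , 474
Fourth differences: 72 , 72
Constant fourth difference = 72, so extend:
474 + 72 = 546;  1810 + 546 = 2356;  5231 + 2356 = 7587;  12675 + 7587 = 20262

20262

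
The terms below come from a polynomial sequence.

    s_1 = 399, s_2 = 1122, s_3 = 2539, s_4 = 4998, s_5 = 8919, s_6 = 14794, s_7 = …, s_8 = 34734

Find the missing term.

Using the first 6 terms:
D1: 723  1417  2459  3921  5875
D2: 694  1042  1462  1954
D3: 348  420  492
D4: 72  72
Constant fourth difference = 72.
Extend forward: 492 + 72 = 564;  1954 + 564 = 2518;  5875 + 2518 = 8393;  14794 + 8393 = 23187

23187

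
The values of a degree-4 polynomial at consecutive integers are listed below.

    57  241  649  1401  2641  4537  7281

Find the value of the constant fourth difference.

D1: 184, 408, 752, 1240, 1896, 2744
D2: 224, 344, 488, 656, 848
D3: 120, 144, 168, 192
D4: 24, 24, 24

24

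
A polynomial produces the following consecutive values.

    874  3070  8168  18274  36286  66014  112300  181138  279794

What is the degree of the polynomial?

5

Δ: 2196, 5098, 10106, 18012, 29728, 46286, 68838, 98656
Δ²: 2902, 5008, 7906, 11716, 16558, 22552, 29818
Δ³: 2106, 2898, 3810, 4842, 5994, 7266
Δ⁴: 792, 912, 1032, 1152, 1272
Δ⁵: 120, 120, 120, 120
The fifth differences are constant, so the polynomial has degree 5.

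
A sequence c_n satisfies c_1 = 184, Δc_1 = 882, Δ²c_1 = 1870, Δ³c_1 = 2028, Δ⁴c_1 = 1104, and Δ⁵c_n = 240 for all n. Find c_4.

10468

Build the table forward from the leading diagonal:
Δ⁵: 240, 240, 240, 240
Δ⁴: 1104, 1344, 1584, 1824
Δ³: 2028, 3132, 4476, 6060
Δ²: 1870, 3898, 7030, 11506
Δ: 882, 2752, 6650, 13680
c: 184, 1066, 3818, 10468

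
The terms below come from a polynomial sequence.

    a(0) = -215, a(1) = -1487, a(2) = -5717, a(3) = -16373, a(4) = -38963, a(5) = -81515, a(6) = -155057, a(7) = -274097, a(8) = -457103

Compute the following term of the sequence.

-726983

-1272, -4230, -10656, -22590, -42552, -73542, -119040, -183006
-2958, -6426, -11934, -19962, -30990, -45498, -63966
-3468, -5508, -8028, -11028, -14508, -18468
-2040, -2520, -3000, -3480, -3960
-480, -480, -480, -480
The fifth differences are constant (-480).
-3960 − 480 = -4440;  -18468 − 4440 = -22908;  -63966 − 22908 = -86874;  -183006 − 86874 = -269880;  -457103 − 269880 = -726983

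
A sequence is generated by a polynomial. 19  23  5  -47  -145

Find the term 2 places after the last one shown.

-527

4  -18  -52  -98
-22  -34  -46
-12  -12
The third differences are constant (-12).
-46 − 12 = -58;  -98 − 58 = -156;  -145 − 156 = -301
-58 − 12 = -70;  -156 − 70 = -226;  -301 − 226 = -527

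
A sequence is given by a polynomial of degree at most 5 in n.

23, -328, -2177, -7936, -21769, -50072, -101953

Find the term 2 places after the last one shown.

-329321

-351, -1849, -5759, -13833, -28303, -51881
-1498, -3910, -8074, -14470, -23578
-2412, -4164, -6396, -9108
-1752, -2232, -2712
-480, -480
Fifth differences constant at -480.
-2712 − 480 = -3192;  -9108 − 3192 = -12300;  -23578 − 12300 = -35878;  -51881 − 35878 = -87759;  -101953 − 87759 = -189712
-3192 − 480 = -3672;  -12300 − 3672 = -15972;  -35878 − 15972 = -51850;  -87759 − 51850 = -139609;  -189712 − 139609 = -329321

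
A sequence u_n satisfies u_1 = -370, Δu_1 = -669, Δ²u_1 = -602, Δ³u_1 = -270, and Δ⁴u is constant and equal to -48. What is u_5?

Build the table forward from the leading diagonal:
Δ⁴: -48, -48, -48, -48, -48
Δ³: -270, -318, -366, -414, -462
Δ²: -602, -872, -1190, -1556, -1970
Δ: -669, -1271, -2143, -3333, -4889
u: -370, -1039, -2310, -4453, -7786

-7786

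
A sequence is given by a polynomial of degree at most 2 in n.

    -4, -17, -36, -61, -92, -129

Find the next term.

-172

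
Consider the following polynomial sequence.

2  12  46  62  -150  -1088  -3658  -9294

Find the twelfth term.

Δ: 10  34  16  -212  -938  -2570  -5636
Δ²: 24  -18  -228  -726  -1632  -3066
Δ³: -42  -210  -498  -906  -1434
Δ⁴: -168  -288  -408  -528
Δ⁵: -120  -120  -120
Fifth differences constant at -120.
-528 − 120 = -648;  -1434 − 648 = -2082;  -3066 − 2082 = -5148;  -5636 − 5148 = -10784;  -9294 − 10784 = -20078
-648 − 120 = -768;  -2082 − 768 = -2850;  -5148 − 2850 = -7998;  -10784 − 7998 = -18782;  -20078 − 18782 = -38860
-768 − 120 = -888;  -2850 − 888 = -3738;  -7998 − 3738 = -11736;  -18782 − 11736 = -30518;  -38860 − 30518 = -69378
-888 − 120 = -1008;  -3738 − 1008 = -4746;  -11736 − 4746 = -16482;  -30518 − 16482 = -47000;  -69378 − 47000 = -116378

-116378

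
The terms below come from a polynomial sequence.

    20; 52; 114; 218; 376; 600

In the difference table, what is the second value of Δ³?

12

D1: 32, 62, 104, 158, 224
D2: 30, 42, 54, 66
D3: 12, 12, 12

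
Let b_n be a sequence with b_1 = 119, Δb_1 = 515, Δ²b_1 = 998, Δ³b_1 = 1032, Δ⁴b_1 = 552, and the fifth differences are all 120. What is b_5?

Build the table forward from the leading diagonal:
Δ⁵: 120  120  120  120  120
Δ⁴: 552  672  792  912  1032
Δ³: 1032  1584  2256  3048  3960
Δ²: 998  2030  3614  5870  8918
Δ: 515  1513  3543  7157  13027
b: 119  634  2147  5690  12847

12847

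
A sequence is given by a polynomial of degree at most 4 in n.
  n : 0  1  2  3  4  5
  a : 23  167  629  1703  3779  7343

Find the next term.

Δ: 144, 462, 1074, 2076, 3564
Δ²: 318, 612, 1002, 1488
Δ³: 294, 390, 486
Δ⁴: 96, 96
Fourth differences constant at 96.
486 + 96 = 582;  1488 + 582 = 2070;  3564 + 2070 = 5634;  7343 + 5634 = 12977

12977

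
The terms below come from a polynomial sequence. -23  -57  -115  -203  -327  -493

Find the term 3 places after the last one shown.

-1303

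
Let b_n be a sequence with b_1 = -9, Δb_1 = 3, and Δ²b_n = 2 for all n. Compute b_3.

-1

Build the table forward from the leading diagonal:
Δ²: 2, 2, 2
Δ: 3, 5, 7
b: -9, -6, -1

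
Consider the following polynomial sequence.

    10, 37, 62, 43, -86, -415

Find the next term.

First differences: 27  25  -19  -129  -329
Second differences: -2  -44  -110  -200
Third differences: -42  -66  -90
Fourth differences: -24  -24
Constant fourth difference = -24, so extend:
-90 − 24 = -114;  -200 − 114 = -314;  -329 − 314 = -643;  -415 − 643 = -1058

-1058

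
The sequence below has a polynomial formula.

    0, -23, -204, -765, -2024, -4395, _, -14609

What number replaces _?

Using the first 6 terms:
-23, -181, -561, -1259, -2371
-158, -380, -698, -1112
-222, -318, -414
-96, -96
Constant fourth difference = -96.
Extend forward: -414 − 96 = -510;  -1112 − 510 = -1622;  -2371 − 1622 = -3993;  -4395 − 3993 = -8388

-8388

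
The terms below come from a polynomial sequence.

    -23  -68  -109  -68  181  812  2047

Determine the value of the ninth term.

7457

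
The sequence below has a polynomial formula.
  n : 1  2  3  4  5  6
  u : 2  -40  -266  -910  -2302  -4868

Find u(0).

-42, -226, -644, -1392, -2566
-184, -418, -748, -1174
-234, -330, -426
-96, -96
The fourth differences are constant at -96.
Work back: -234 + 96 = -138;  -184 + 138 = -46;  -42 + 46 = 4;  2 − 4 = -2

-2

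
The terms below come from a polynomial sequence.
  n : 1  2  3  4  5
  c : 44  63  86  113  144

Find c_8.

First differences: 19, 23, 27, 31
Second differences: 4, 4, 4
Constant second difference = 4, so extend:
31 + 4 = 35;  144 + 35 = 179
35 + 4 = 39;  179 + 39 = 218
39 + 4 = 43;  218 + 43 = 261

261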